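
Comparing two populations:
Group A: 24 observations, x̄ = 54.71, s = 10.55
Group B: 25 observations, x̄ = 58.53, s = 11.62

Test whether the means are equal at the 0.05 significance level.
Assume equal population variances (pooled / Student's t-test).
Student's two-sample t-test (equal variances):
H₀: μ₁ = μ₂
H₁: μ₁ ≠ μ₂
df = n₁ + n₂ - 2 = 47
Pooled variance s_p² = [(n₁-1)s₁² + (n₂-1)s₂²] / (n₁ + n₂ - 2) = [(23)(10.55²) + (24)(11.62²)] / 47 = 123.4158
SE = √(s_p²(1/n₁ + 1/n₂)) = √(123.4158 × (1/24 + 1/25)) = 3.1747
t = (x̄₁ - x̄₂) / SE = (54.71 - 58.53) / 3.1747 = -3.82 / 3.1747 = -1.203
p-value = 0.2349

Since p-value > α = 0.05, we fail to reject H₀.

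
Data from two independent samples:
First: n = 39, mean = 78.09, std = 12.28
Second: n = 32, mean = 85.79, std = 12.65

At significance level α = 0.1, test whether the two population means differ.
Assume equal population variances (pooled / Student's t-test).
Student's two-sample t-test (equal variances):
H₀: μ₁ = μ₂
H₁: μ₁ ≠ μ₂
df = n₁ + n₂ - 2 = 69
Pooled variance s_p² = [(n₁-1)s₁² + (n₂-1)s₂²] / (n₁ + n₂ - 2) = [(38)(12.28²) + (31)(12.65²)] / 69 = 154.9426
SE = √(s_p²(1/n₁ + 1/n₂)) = √(154.9426 × (1/39 + 1/32)) = 2.9690
t = (x̄₁ - x̄₂) / SE = (78.09 - 85.79) / 2.9690 = -7.70 / 2.9690 = -2.593
p-value = 0.0116

Since p-value < α = 0.1, we reject H₀.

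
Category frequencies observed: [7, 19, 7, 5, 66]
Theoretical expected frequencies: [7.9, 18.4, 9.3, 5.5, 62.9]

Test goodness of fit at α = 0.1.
Chi-square goodness of fit test:
H₀: observed counts match expected distribution
H₁: observed counts differ from expected distribution
df = k - 1 = 4
χ² = Σ(O - E)²/E
   = (7 - 7.9)²/7.9 + (19 - 18.4)²/18.4 + (7 - 9.3)²/9.3 + (5 - 5.5)²/5.5 + (66 - 62.9)²/62.9
   = 0.103 + 0.020 + 0.569 + 0.045 + 0.153
   = 0.89
p-value = 0.9261

Since p-value > α = 0.1, we fail to reject H₀.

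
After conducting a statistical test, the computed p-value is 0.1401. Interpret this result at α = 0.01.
Since p = 0.1401 > α = 0.01, fail to reject H₀.
There is insufficient evidence to reject the null hypothesis; the result is not statistically significant at the 0.01 level.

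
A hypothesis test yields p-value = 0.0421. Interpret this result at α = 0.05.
Since p = 0.0421 < α = 0.05, reject H₀.
There is sufficient evidence to reject the null hypothesis; the result is statistically significant at the 0.05 level.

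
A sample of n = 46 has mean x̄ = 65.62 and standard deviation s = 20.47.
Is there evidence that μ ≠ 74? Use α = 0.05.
One-sample t-test:
H₀: μ = 74
H₁: μ ≠ 74
df = n - 1 = 45
t = (x̄ - μ₀) / (s/√n) = (65.62 - 74) / (20.47/√46) = -2.777
p-value = 0.0080

Since p-value < α = 0.05, we reject H₀.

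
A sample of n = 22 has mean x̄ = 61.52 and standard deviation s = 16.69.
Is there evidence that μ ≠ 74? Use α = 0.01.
One-sample t-test:
H₀: μ = 74
H₁: μ ≠ 74
df = n - 1 = 21
t = (x̄ - μ₀) / (s/√n) = (61.52 - 74) / (16.69/√22) = -3.507
p-value = 0.0021

Since p-value < α = 0.01, we reject H₀.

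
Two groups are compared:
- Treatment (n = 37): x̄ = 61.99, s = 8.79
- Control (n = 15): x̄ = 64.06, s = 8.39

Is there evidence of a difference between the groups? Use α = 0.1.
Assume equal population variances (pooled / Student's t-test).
Student's two-sample t-test (equal variances):
H₀: μ₁ = μ₂
H₁: μ₁ ≠ μ₂
df = n₁ + n₂ - 2 = 50
Pooled variance s_p² = [(n₁-1)s₁² + (n₂-1)s₂²] / (n₁ + n₂ - 2) = [(36)(8.79²) + (14)(8.39²)] / 50 = 75.3399
SE = √(s_p²(1/n₁ + 1/n₂)) = √(75.3399 × (1/37 + 1/15)) = 2.6569
t = (x̄₁ - x̄₂) / SE = (61.99 - 64.06) / 2.6569 = -2.07 / 2.6569 = -0.779
p-value = 0.4396

Since p-value > α = 0.1, we fail to reject H₀.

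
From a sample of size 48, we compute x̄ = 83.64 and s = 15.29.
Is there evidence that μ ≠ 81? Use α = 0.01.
One-sample t-test:
H₀: μ = 81
H₁: μ ≠ 81
df = n - 1 = 47
t = (x̄ - μ₀) / (s/√n) = (83.64 - 81) / (15.29/√48) = 1.196
p-value = 0.2376

Since p-value > α = 0.01, we fail to reject H₀.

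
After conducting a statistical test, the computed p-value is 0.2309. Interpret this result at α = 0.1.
Since p = 0.2309 > α = 0.1, fail to reject H₀.
There is insufficient evidence to reject the null hypothesis; the result is not statistically significant at the 0.1 level.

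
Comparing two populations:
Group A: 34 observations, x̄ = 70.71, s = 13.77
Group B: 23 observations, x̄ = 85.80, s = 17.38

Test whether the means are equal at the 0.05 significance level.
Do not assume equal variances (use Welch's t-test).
Welch's two-sample t-test:
H₀: μ₁ = μ₂
H₁: μ₁ ≠ μ₂
s₁²/n₁ = 13.77²/34 = 5.5769,  s₂²/n₂ = 17.38²/23 = 13.1332
SE = √(s₁²/n₁ + s₂²/n₂) = √(5.5769 + 13.1332) = 4.3255
df (Welch-Satterthwaite) = (s₁²/n₁ + s₂²/n₂)² / [(s₁²/n₁)²/(n₁-1) + (s₂²/n₂)²/(n₂-1)] ≈ 39.86
t = (x̄₁ - x̄₂) / SE = (70.71 - 85.80) / 4.3255 = -15.09 / 4.3255 = -3.489
p-value = 0.0012

Since p-value < α = 0.05, we reject H₀.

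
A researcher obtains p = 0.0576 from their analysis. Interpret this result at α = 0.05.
Since p = 0.0576 > α = 0.05, fail to reject H₀.
There is insufficient evidence to reject the null hypothesis; the result is not statistically significant at the 0.05 level.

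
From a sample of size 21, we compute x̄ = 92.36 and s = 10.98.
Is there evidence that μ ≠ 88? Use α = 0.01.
One-sample t-test:
H₀: μ = 88
H₁: μ ≠ 88
df = n - 1 = 20
t = (x̄ - μ₀) / (s/√n) = (92.36 - 88) / (10.98/√21) = 1.820
p-value = 0.0838

Since p-value > α = 0.01, we fail to reject H₀.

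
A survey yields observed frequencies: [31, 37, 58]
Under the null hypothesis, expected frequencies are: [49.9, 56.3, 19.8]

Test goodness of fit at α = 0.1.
Chi-square goodness of fit test:
H₀: observed counts match expected distribution
H₁: observed counts differ from expected distribution
df = k - 1 = 2
χ² = Σ(O - E)²/E
   = (31 - 49.9)²/49.9 + (37 - 56.3)²/56.3 + (58 - 19.8)²/19.8
   = 7.159 + 6.616 + 73.699
   = 87.47
p-value < 0.0001

Since p-value < α = 0.1, we reject H₀.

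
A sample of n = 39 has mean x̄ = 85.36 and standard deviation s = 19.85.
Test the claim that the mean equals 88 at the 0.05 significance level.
One-sample t-test:
H₀: μ = 88
H₁: μ ≠ 88
df = n - 1 = 38
t = (x̄ - μ₀) / (s/√n) = (85.36 - 88) / (19.85/√39) = -0.831
p-value = 0.4114

Since p-value > α = 0.05, we fail to reject H₀.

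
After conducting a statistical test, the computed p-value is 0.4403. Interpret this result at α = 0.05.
Since p = 0.4403 > α = 0.05, fail to reject H₀.
There is insufficient evidence to reject the null hypothesis; the result is not statistically significant at the 0.05 level.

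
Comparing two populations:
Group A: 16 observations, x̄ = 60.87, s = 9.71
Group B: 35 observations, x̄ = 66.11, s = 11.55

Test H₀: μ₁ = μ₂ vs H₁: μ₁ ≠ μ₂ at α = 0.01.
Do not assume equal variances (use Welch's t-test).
Welch's two-sample t-test:
H₀: μ₁ = μ₂
H₁: μ₁ ≠ μ₂
s₁²/n₁ = 9.71²/16 = 5.8928,  s₂²/n₂ = 11.55²/35 = 3.8115
SE = √(s₁²/n₁ + s₂²/n₂) = √(5.8928 + 3.8115) = 3.1152
df (Welch-Satterthwaite) = (s₁²/n₁ + s₂²/n₂)² / [(s₁²/n₁)²/(n₁-1) + (s₂²/n₂)²/(n₂-1)] ≈ 34.34
t = (x̄₁ - x̄₂) / SE = (60.87 - 66.11) / 3.1152 = -5.24 / 3.1152 = -1.682
p-value = 0.1016

Since p-value > α = 0.01, we fail to reject H₀.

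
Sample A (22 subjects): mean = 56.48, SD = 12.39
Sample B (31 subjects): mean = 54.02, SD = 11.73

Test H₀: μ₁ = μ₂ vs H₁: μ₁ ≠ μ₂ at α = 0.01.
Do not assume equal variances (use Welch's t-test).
Welch's two-sample t-test:
H₀: μ₁ = μ₂
H₁: μ₁ ≠ μ₂
s₁²/n₁ = 12.39²/22 = 6.9778,  s₂²/n₂ = 11.73²/31 = 4.4385
SE = √(s₁²/n₁ + s₂²/n₂) = √(6.9778 + 4.4385) = 3.3788
df (Welch-Satterthwaite) = (s₁²/n₁ + s₂²/n₂)² / [(s₁²/n₁)²/(n₁-1) + (s₂²/n₂)²/(n₂-1)] ≈ 43.81
t = (x̄₁ - x̄₂) / SE = (56.48 - 54.02) / 3.3788 = 2.46 / 3.3788 = 0.728
p-value = 0.4704

Since p-value > α = 0.01, we fail to reject H₀.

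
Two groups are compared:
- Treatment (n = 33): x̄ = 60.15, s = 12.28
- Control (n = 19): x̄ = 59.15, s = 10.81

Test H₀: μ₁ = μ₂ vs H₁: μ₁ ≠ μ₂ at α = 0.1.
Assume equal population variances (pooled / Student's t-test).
Student's two-sample t-test (equal variances):
H₀: μ₁ = μ₂
H₁: μ₁ ≠ μ₂
df = n₁ + n₂ - 2 = 50
Pooled variance s_p² = [(n₁-1)s₁² + (n₂-1)s₂²] / (n₁ + n₂ - 2) = [(32)(12.28²) + (18)(10.81²)] / 50 = 138.5792
SE = √(s_p²(1/n₁ + 1/n₂)) = √(138.5792 × (1/33 + 1/19)) = 3.3901
t = (x̄₁ - x̄₂) / SE = (60.15 - 59.15) / 3.3901 = 1.00 / 3.3901 = 0.295
p-value = 0.7692

Since p-value > α = 0.1, we fail to reject H₀.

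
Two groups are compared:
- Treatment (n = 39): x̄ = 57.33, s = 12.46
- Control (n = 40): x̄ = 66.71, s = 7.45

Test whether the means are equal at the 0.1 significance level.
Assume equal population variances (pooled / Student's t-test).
Student's two-sample t-test (equal variances):
H₀: μ₁ = μ₂
H₁: μ₁ ≠ μ₂
df = n₁ + n₂ - 2 = 77
Pooled variance s_p² = [(n₁-1)s₁² + (n₂-1)s₂²] / (n₁ + n₂ - 2) = [(38)(12.46²) + (39)(7.45²)] / 77 = 104.7293
SE = √(s_p²(1/n₁ + 1/n₂)) = √(104.7293 × (1/39 + 1/40)) = 2.3030
t = (x̄₁ - x̄₂) / SE = (57.33 - 66.71) / 2.3030 = -9.38 / 2.3030 = -4.073
p-value = 0.0001

Since p-value < α = 0.1, we reject H₀.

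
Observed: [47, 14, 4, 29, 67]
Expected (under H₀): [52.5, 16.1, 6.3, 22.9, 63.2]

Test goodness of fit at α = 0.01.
Chi-square goodness of fit test:
H₀: observed counts match expected distribution
H₁: observed counts differ from expected distribution
df = k - 1 = 4
χ² = Σ(O - E)²/E
   = (47 - 52.5)²/52.5 + (14 - 16.1)²/16.1 + (4 - 6.3)²/6.3 + (29 - 22.9)²/22.9 + (67 - 63.2)²/63.2
   = 0.576 + 0.274 + 0.840 + 1.625 + 0.228
   = 3.54
p-value = 0.4713

Since p-value > α = 0.01, we fail to reject H₀.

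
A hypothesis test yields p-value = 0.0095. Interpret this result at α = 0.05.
Since p = 0.0095 < α = 0.05, reject H₀.
There is sufficient evidence to reject the null hypothesis; the result is statistically significant at the 0.05 level.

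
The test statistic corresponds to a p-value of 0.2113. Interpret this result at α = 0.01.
Since p = 0.2113 > α = 0.01, fail to reject H₀.
There is insufficient evidence to reject the null hypothesis; the result is not statistically significant at the 0.01 level.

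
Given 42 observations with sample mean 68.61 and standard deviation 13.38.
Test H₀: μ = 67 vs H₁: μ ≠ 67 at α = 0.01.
One-sample t-test:
H₀: μ = 67
H₁: μ ≠ 67
df = n - 1 = 41
t = (x̄ - μ₀) / (s/√n) = (68.61 - 67) / (13.38/√42) = 0.780
p-value = 0.4400

Since p-value > α = 0.01, we fail to reject H₀.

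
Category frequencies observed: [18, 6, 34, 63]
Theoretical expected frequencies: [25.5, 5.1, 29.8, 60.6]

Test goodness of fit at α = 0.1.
Chi-square goodness of fit test:
H₀: observed counts match expected distribution
H₁: observed counts differ from expected distribution
df = k - 1 = 3
χ² = Σ(O - E)²/E
   = (18 - 25.5)²/25.5 + (6 - 5.1)²/5.1 + (34 - 29.8)²/29.8 + (63 - 60.6)²/60.6
   = 2.206 + 0.159 + 0.592 + 0.095
   = 3.05
p-value = 0.3837

Since p-value > α = 0.1, we fail to reject H₀.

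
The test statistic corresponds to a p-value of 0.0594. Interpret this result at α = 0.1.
Since p = 0.0594 < α = 0.1, reject H₀.
There is sufficient evidence to reject the null hypothesis; the result is statistically significant at the 0.1 level.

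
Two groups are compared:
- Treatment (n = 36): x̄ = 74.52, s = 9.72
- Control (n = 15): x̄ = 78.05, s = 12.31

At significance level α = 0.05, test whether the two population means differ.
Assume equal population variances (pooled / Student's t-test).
Student's two-sample t-test (equal variances):
H₀: μ₁ = μ₂
H₁: μ₁ ≠ μ₂
df = n₁ + n₂ - 2 = 49
Pooled variance s_p² = [(n₁-1)s₁² + (n₂-1)s₂²] / (n₁ + n₂ - 2) = [(35)(9.72²) + (14)(12.31²)] / 49 = 110.7806
SE = √(s_p²(1/n₁ + 1/n₂)) = √(110.7806 × (1/36 + 1/15)) = 3.2346
t = (x̄₁ - x̄₂) / SE = (74.52 - 78.05) / 3.2346 = -3.53 / 3.2346 = -1.091
p-value = 0.2805

Since p-value > α = 0.05, we fail to reject H₀.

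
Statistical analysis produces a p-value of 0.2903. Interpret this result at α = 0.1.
Since p = 0.2903 > α = 0.1, fail to reject H₀.
There is insufficient evidence to reject the null hypothesis; the result is not statistically significant at the 0.1 level.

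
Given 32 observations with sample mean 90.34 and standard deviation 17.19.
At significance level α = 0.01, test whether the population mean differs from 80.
One-sample t-test:
H₀: μ = 80
H₁: μ ≠ 80
df = n - 1 = 31
t = (x̄ - μ₀) / (s/√n) = (90.34 - 80) / (17.19/√32) = 3.403
p-value = 0.0019

Since p-value < α = 0.01, we reject H₀.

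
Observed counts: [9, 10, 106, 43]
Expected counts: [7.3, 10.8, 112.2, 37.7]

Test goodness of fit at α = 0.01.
Chi-square goodness of fit test:
H₀: observed counts match expected distribution
H₁: observed counts differ from expected distribution
df = k - 1 = 3
χ² = Σ(O - E)²/E
   = (9 - 7.3)²/7.3 + (10 - 10.8)²/10.8 + (106 - 112.2)²/112.2 + (43 - 37.7)²/37.7
   = 0.396 + 0.059 + 0.343 + 0.745
   = 1.54
p-value = 0.6724

Since p-value > α = 0.01, we fail to reject H₀.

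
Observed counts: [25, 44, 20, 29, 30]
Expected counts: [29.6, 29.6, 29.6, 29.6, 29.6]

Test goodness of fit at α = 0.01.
Chi-square goodness of fit test:
H₀: observed counts match expected distribution
H₁: observed counts differ from expected distribution
df = k - 1 = 4
χ² = Σ(O - E)²/E
   = (25 - 29.6)²/29.6 + (44 - 29.6)²/29.6 + (20 - 29.6)²/29.6 + (29 - 29.6)²/29.6 + (30 - 29.6)²/29.6
   = 0.715 + 7.005 + 3.114 + 0.012 + 0.005
   = 10.85
p-value = 0.0283

Since p-value > α = 0.01, we fail to reject H₀.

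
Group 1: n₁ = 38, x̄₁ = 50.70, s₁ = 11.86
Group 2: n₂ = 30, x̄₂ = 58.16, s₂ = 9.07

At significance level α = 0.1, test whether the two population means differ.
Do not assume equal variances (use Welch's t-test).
Welch's two-sample t-test:
H₀: μ₁ = μ₂
H₁: μ₁ ≠ μ₂
s₁²/n₁ = 11.86²/38 = 3.7016,  s₂²/n₂ = 9.07²/30 = 2.7422
SE = √(s₁²/n₁ + s₂²/n₂) = √(3.7016 + 2.7422) = 2.5385
df (Welch-Satterthwaite) = (s₁²/n₁ + s₂²/n₂)² / [(s₁²/n₁)²/(n₁-1) + (s₂²/n₂)²/(n₂-1)] ≈ 65.95
t = (x̄₁ - x̄₂) / SE = (50.70 - 58.16) / 2.5385 = -7.46 / 2.5385 = -2.939
p-value = 0.0045

Since p-value < α = 0.1, we reject H₀.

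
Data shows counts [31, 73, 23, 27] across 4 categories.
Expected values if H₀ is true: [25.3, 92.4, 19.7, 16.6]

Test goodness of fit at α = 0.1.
Chi-square goodness of fit test:
H₀: observed counts match expected distribution
H₁: observed counts differ from expected distribution
df = k - 1 = 3
χ² = Σ(O - E)²/E
   = (31 - 25.3)²/25.3 + (73 - 92.4)²/92.4 + (23 - 19.7)²/19.7 + (27 - 16.6)²/16.6
   = 1.284 + 4.073 + 0.553 + 6.516
   = 12.43
p-value = 0.0061

Since p-value < α = 0.1, we reject H₀.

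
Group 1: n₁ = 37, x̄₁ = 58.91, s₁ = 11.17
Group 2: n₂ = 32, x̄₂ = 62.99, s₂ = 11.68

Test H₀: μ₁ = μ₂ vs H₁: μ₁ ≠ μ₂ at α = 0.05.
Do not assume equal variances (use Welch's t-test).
Welch's two-sample t-test:
H₀: μ₁ = μ₂
H₁: μ₁ ≠ μ₂
s₁²/n₁ = 11.17²/37 = 3.3721,  s₂²/n₂ = 11.68²/32 = 4.2632
SE = √(s₁²/n₁ + s₂²/n₂) = √(3.3721 + 4.2632) = 2.7632
df (Welch-Satterthwaite) = (s₁²/n₁ + s₂²/n₂)² / [(s₁²/n₁)²/(n₁-1) + (s₂²/n₂)²/(n₂-1)] ≈ 64.62
t = (x̄₁ - x̄₂) / SE = (58.91 - 62.99) / 2.7632 = -4.08 / 2.7632 = -1.477
p-value = 0.1447

Since p-value > α = 0.05, we fail to reject H₀.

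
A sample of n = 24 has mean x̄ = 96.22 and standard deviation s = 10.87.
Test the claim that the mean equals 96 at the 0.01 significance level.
One-sample t-test:
H₀: μ = 96
H₁: μ ≠ 96
df = n - 1 = 23
t = (x̄ - μ₀) / (s/√n) = (96.22 - 96) / (10.87/√24) = 0.099
p-value = 0.9219

Since p-value > α = 0.01, we fail to reject H₀.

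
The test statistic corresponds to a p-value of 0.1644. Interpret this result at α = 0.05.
Since p = 0.1644 > α = 0.05, fail to reject H₀.
There is insufficient evidence to reject the null hypothesis; the result is not statistically significant at the 0.05 level.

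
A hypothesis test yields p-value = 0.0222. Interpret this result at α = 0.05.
Since p = 0.0222 < α = 0.05, reject H₀.
There is sufficient evidence to reject the null hypothesis; the result is statistically significant at the 0.05 level.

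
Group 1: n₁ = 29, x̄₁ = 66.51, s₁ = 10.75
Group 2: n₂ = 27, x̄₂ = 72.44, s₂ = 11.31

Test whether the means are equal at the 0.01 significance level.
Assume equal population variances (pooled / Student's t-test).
Student's two-sample t-test (equal variances):
H₀: μ₁ = μ₂
H₁: μ₁ ≠ μ₂
df = n₁ + n₂ - 2 = 54
Pooled variance s_p² = [(n₁-1)s₁² + (n₂-1)s₂²] / (n₁ + n₂ - 2) = [(28)(10.75²) + (26)(11.31²)] / 54 = 121.5105
SE = √(s_p²(1/n₁ + 1/n₂)) = √(121.5105 × (1/29 + 1/27)) = 2.9479
t = (x̄₁ - x̄₂) / SE = (66.51 - 72.44) / 2.9479 = -5.93 / 2.9479 = -2.012
p-value = 0.0493

Since p-value > α = 0.01, we fail to reject H₀.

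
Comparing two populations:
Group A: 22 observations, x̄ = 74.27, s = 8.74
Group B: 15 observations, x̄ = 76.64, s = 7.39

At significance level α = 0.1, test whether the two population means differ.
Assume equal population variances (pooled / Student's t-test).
Student's two-sample t-test (equal variances):
H₀: μ₁ = μ₂
H₁: μ₁ ≠ μ₂
df = n₁ + n₂ - 2 = 35
Pooled variance s_p² = [(n₁-1)s₁² + (n₂-1)s₂²] / (n₁ + n₂ - 2) = [(21)(8.74²) + (14)(7.39²)] / 35 = 67.6774
SE = √(s_p²(1/n₁ + 1/n₂)) = √(67.6774 × (1/22 + 1/15)) = 2.7546
t = (x̄₁ - x̄₂) / SE = (74.27 - 76.64) / 2.7546 = -2.37 / 2.7546 = -0.860
p-value = 0.3954

Since p-value > α = 0.1, we fail to reject H₀.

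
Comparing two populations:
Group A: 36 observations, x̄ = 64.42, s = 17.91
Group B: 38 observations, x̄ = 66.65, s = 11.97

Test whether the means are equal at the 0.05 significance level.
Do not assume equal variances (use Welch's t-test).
Welch's two-sample t-test:
H₀: μ₁ = μ₂
H₁: μ₁ ≠ μ₂
s₁²/n₁ = 17.91²/36 = 8.9102,  s₂²/n₂ = 11.97²/38 = 3.7706
SE = √(s₁²/n₁ + s₂²/n₂) = √(8.9102 + 3.7706) = 3.5610
df (Welch-Satterthwaite) = (s₁²/n₁ + s₂²/n₂)² / [(s₁²/n₁)²/(n₁-1) + (s₂²/n₂)²/(n₂-1)] ≈ 60.62
t = (x̄₁ - x̄₂) / SE = (64.42 - 66.65) / 3.5610 = -2.23 / 3.5610 = -0.626
p-value = 0.5335

Since p-value > α = 0.05, we fail to reject H₀.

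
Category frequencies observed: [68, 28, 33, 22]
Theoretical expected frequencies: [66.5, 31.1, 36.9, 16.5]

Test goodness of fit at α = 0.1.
Chi-square goodness of fit test:
H₀: observed counts match expected distribution
H₁: observed counts differ from expected distribution
df = k - 1 = 3
χ² = Σ(O - E)²/E
   = (68 - 66.5)²/66.5 + (28 - 31.1)²/31.1 + (33 - 36.9)²/36.9 + (22 - 16.5)²/16.5
   = 0.034 + 0.309 + 0.412 + 1.833
   = 2.59
p-value = 0.4595

Since p-value > α = 0.1, we fail to reject H₀.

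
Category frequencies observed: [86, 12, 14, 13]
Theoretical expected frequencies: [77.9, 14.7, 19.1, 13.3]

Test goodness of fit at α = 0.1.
Chi-square goodness of fit test:
H₀: observed counts match expected distribution
H₁: observed counts differ from expected distribution
df = k - 1 = 3
χ² = Σ(O - E)²/E
   = (86 - 77.9)²/77.9 + (12 - 14.7)²/14.7 + (14 - 19.1)²/19.1 + (13 - 13.3)²/13.3
   = 0.842 + 0.496 + 1.362 + 0.007
   = 2.71
p-value = 0.4391

Since p-value > α = 0.1, we fail to reject H₀.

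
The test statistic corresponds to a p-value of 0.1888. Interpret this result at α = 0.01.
Since p = 0.1888 > α = 0.01, fail to reject H₀.
There is insufficient evidence to reject the null hypothesis; the result is not statistically significant at the 0.01 level.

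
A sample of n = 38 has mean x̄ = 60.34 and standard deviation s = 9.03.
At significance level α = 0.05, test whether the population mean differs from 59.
One-sample t-test:
H₀: μ = 59
H₁: μ ≠ 59
df = n - 1 = 37
t = (x̄ - μ₀) / (s/√n) = (60.34 - 59) / (9.03/√38) = 0.915
p-value = 0.3662

Since p-value > α = 0.05, we fail to reject H₀.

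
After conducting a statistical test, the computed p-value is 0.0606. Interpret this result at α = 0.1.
Since p = 0.0606 < α = 0.1, reject H₀.
There is sufficient evidence to reject the null hypothesis; the result is statistically significant at the 0.1 level.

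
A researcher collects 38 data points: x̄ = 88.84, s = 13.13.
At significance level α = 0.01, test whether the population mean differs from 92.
One-sample t-test:
H₀: μ = 92
H₁: μ ≠ 92
df = n - 1 = 37
t = (x̄ - μ₀) / (s/√n) = (88.84 - 92) / (13.13/√38) = -1.484
p-value = 0.1464

Since p-value > α = 0.01, we fail to reject H₀.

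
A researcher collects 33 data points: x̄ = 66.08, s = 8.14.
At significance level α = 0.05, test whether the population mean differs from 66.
One-sample t-test:
H₀: μ = 66
H₁: μ ≠ 66
df = n - 1 = 32
t = (x̄ - μ₀) / (s/√n) = (66.08 - 66) / (8.14/√33) = 0.056
p-value = 0.9553

Since p-value > α = 0.05, we fail to reject H₀.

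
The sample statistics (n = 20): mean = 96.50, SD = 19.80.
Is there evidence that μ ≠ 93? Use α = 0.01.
One-sample t-test:
H₀: μ = 93
H₁: μ ≠ 93
df = n - 1 = 19
t = (x̄ - μ₀) / (s/√n) = (96.50 - 93) / (19.80/√20) = 0.791
p-value = 0.4390

Since p-value > α = 0.01, we fail to reject H₀.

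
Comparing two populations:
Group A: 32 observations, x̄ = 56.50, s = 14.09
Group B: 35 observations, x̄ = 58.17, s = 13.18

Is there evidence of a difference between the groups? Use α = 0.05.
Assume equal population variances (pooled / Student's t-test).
Student's two-sample t-test (equal variances):
H₀: μ₁ = μ₂
H₁: μ₁ ≠ μ₂
df = n₁ + n₂ - 2 = 65
Pooled variance s_p² = [(n₁-1)s₁² + (n₂-1)s₂²] / (n₁ + n₂ - 2) = [(31)(14.09²) + (34)(13.18²)] / 65 = 185.5476
SE = √(s_p²(1/n₁ + 1/n₂)) = √(185.5476 × (1/32 + 1/35)) = 3.3316
t = (x̄₁ - x̄₂) / SE = (56.50 - 58.17) / 3.3316 = -1.67 / 3.3316 = -0.501
p-value = 0.6179

Since p-value > α = 0.05, we fail to reject H₀.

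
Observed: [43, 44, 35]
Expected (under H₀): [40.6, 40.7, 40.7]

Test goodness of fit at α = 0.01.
Chi-square goodness of fit test:
H₀: observed counts match expected distribution
H₁: observed counts differ from expected distribution
df = k - 1 = 2
χ² = Σ(O - E)²/E
   = (43 - 40.6)²/40.6 + (44 - 40.7)²/40.7 + (35 - 40.7)²/40.7
   = 0.142 + 0.268 + 0.798
   = 1.21
p-value = 0.5467

Since p-value > α = 0.01, we fail to reject H₀.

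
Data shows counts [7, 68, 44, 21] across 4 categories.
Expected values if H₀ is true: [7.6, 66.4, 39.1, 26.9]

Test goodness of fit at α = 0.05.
Chi-square goodness of fit test:
H₀: observed counts match expected distribution
H₁: observed counts differ from expected distribution
df = k - 1 = 3
χ² = Σ(O - E)²/E
   = (7 - 7.6)²/7.6 + (68 - 66.4)²/66.4 + (44 - 39.1)²/39.1 + (21 - 26.9)²/26.9
   = 0.047 + 0.039 + 0.614 + 1.294
   = 1.99
p-value = 0.5736

Since p-value > α = 0.05, we fail to reject H₀.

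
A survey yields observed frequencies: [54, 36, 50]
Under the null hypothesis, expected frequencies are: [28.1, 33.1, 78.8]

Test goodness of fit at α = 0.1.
Chi-square goodness of fit test:
H₀: observed counts match expected distribution
H₁: observed counts differ from expected distribution
df = k - 1 = 2
χ² = Σ(O - E)²/E
   = (54 - 28.1)²/28.1 + (36 - 33.1)²/33.1 + (50 - 78.8)²/78.8
   = 23.872 + 0.254 + 10.526
   = 34.65
p-value < 0.0001

Since p-value < α = 0.1, we reject H₀.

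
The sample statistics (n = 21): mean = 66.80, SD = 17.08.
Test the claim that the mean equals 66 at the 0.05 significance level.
One-sample t-test:
H₀: μ = 66
H₁: μ ≠ 66
df = n - 1 = 20
t = (x̄ - μ₀) / (s/√n) = (66.80 - 66) / (17.08/√21) = 0.215
p-value = 0.8322

Since p-value > α = 0.05, we fail to reject H₀.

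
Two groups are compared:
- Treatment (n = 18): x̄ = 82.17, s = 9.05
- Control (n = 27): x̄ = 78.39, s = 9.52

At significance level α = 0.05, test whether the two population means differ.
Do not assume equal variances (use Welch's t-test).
Welch's two-sample t-test:
H₀: μ₁ = μ₂
H₁: μ₁ ≠ μ₂
s₁²/n₁ = 9.05²/18 = 4.5501,  s₂²/n₂ = 9.52²/27 = 3.3567
SE = √(s₁²/n₁ + s₂²/n₂) = √(4.5501 + 3.3567) = 2.8119
df (Welch-Satterthwaite) = (s₁²/n₁ + s₂²/n₂)² / [(s₁²/n₁)²/(n₁-1) + (s₂²/n₂)²/(n₂-1)] ≈ 37.86
t = (x̄₁ - x̄₂) / SE = (82.17 - 78.39) / 2.8119 = 3.78 / 2.8119 = 1.344
p-value = 0.1869

Since p-value > α = 0.05, we fail to reject H₀.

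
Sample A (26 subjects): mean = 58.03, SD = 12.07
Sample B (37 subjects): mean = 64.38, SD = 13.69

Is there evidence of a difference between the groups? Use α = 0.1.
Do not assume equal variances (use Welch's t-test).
Welch's two-sample t-test:
H₀: μ₁ = μ₂
H₁: μ₁ ≠ μ₂
s₁²/n₁ = 12.07²/26 = 5.6033,  s₂²/n₂ = 13.69²/37 = 5.0653
SE = √(s₁²/n₁ + s₂²/n₂) = √(5.6033 + 5.0653) = 3.2663
df (Welch-Satterthwaite) = (s₁²/n₁ + s₂²/n₂)² / [(s₁²/n₁)²/(n₁-1) + (s₂²/n₂)²/(n₂-1)] ≈ 57.82
t = (x̄₁ - x̄₂) / SE = (58.03 - 64.38) / 3.2663 = -6.35 / 3.2663 = -1.944
p-value = 0.0568

Since p-value < α = 0.1, we reject H₀.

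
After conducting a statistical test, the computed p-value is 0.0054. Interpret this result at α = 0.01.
Since p = 0.0054 < α = 0.01, reject H₀.
There is sufficient evidence to reject the null hypothesis; the result is statistically significant at the 0.01 level.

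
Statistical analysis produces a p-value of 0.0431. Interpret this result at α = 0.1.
Since p = 0.0431 < α = 0.1, reject H₀.
There is sufficient evidence to reject the null hypothesis; the result is statistically significant at the 0.1 level.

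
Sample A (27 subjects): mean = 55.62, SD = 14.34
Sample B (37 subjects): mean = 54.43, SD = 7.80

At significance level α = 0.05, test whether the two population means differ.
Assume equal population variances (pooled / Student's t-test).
Student's two-sample t-test (equal variances):
H₀: μ₁ = μ₂
H₁: μ₁ ≠ μ₂
df = n₁ + n₂ - 2 = 62
Pooled variance s_p² = [(n₁-1)s₁² + (n₂-1)s₂²] / (n₁ + n₂ - 2) = [(26)(14.34²) + (36)(7.80²)] / 62 = 121.5607
SE = √(s_p²(1/n₁ + 1/n₂)) = √(121.5607 × (1/27 + 1/37)) = 2.7906
t = (x̄₁ - x̄₂) / SE = (55.62 - 54.43) / 2.7906 = 1.19 / 2.7906 = 0.426
p-value = 0.6713

Since p-value > α = 0.05, we fail to reject H₀.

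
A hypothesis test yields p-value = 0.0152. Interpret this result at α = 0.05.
Since p = 0.0152 < α = 0.05, reject H₀.
There is sufficient evidence to reject the null hypothesis; the result is statistically significant at the 0.05 level.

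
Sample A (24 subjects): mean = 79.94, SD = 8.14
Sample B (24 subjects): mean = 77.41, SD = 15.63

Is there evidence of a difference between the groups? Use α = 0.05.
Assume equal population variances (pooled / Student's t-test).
Student's two-sample t-test (equal variances):
H₀: μ₁ = μ₂
H₁: μ₁ ≠ μ₂
df = n₁ + n₂ - 2 = 46
Pooled variance s_p² = [(n₁-1)s₁² + (n₂-1)s₂²] / (n₁ + n₂ - 2) = [(23)(8.14²) + (23)(15.63²)] / 46 = 155.2783
SE = √(s_p²(1/n₁ + 1/n₂)) = √(155.2783 × (1/24 + 1/24)) = 3.5972
t = (x̄₁ - x̄₂) / SE = (79.94 - 77.41) / 3.5972 = 2.53 / 3.5972 = 0.703
p-value = 0.4854

Since p-value > α = 0.05, we fail to reject H₀.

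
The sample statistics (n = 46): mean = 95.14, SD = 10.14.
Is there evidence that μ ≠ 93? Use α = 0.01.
One-sample t-test:
H₀: μ = 93
H₁: μ ≠ 93
df = n - 1 = 45
t = (x̄ - μ₀) / (s/√n) = (95.14 - 93) / (10.14/√46) = 1.431
p-value = 0.1592

Since p-value > α = 0.01, we fail to reject H₀.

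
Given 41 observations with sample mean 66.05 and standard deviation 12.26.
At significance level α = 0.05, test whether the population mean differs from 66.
One-sample t-test:
H₀: μ = 66
H₁: μ ≠ 66
df = n - 1 = 40
t = (x̄ - μ₀) / (s/√n) = (66.05 - 66) / (12.26/√41) = 0.026
p-value = 0.9793

Since p-value > α = 0.05, we fail to reject H₀.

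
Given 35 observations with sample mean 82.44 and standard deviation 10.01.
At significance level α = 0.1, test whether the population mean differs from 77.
One-sample t-test:
H₀: μ = 77
H₁: μ ≠ 77
df = n - 1 = 34
t = (x̄ - μ₀) / (s/√n) = (82.44 - 77) / (10.01/√35) = 3.215
p-value = 0.0029

Since p-value < α = 0.1, we reject H₀.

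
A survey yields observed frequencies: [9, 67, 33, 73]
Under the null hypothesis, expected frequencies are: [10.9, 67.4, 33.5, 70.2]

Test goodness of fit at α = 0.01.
Chi-square goodness of fit test:
H₀: observed counts match expected distribution
H₁: observed counts differ from expected distribution
df = k - 1 = 3
χ² = Σ(O - E)²/E
   = (9 - 10.9)²/10.9 + (67 - 67.4)²/67.4 + (33 - 33.5)²/33.5 + (73 - 70.2)²/70.2
   = 0.331 + 0.002 + 0.007 + 0.112
   = 0.45
p-value = 0.9292

Since p-value > α = 0.01, we fail to reject H₀.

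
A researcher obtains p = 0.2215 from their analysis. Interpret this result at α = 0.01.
Since p = 0.2215 > α = 0.01, fail to reject H₀.
There is insufficient evidence to reject the null hypothesis; the result is not statistically significant at the 0.01 level.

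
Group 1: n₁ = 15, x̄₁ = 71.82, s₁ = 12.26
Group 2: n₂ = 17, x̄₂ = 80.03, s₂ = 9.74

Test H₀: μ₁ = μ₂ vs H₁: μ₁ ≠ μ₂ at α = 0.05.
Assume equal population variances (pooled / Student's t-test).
Student's two-sample t-test (equal variances):
H₀: μ₁ = μ₂
H₁: μ₁ ≠ μ₂
df = n₁ + n₂ - 2 = 30
Pooled variance s_p² = [(n₁-1)s₁² + (n₂-1)s₂²] / (n₁ + n₂ - 2) = [(14)(12.26²) + (16)(9.74²)] / 30 = 120.7396
SE = √(s_p²(1/n₁ + 1/n₂)) = √(120.7396 × (1/15 + 1/17)) = 3.8925
t = (x̄₁ - x̄₂) / SE = (71.82 - 80.03) / 3.8925 = -8.21 / 3.8925 = -2.109
p-value = 0.0434

Since p-value < α = 0.05, we reject H₀.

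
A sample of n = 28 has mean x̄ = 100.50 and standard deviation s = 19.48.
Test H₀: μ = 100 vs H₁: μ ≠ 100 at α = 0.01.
One-sample t-test:
H₀: μ = 100
H₁: μ ≠ 100
df = n - 1 = 27
t = (x̄ - μ₀) / (s/√n) = (100.50 - 100) / (19.48/√28) = 0.136
p-value = 0.8930

Since p-value > α = 0.01, we fail to reject H₀.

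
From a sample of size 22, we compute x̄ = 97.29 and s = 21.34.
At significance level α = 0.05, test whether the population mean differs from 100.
One-sample t-test:
H₀: μ = 100
H₁: μ ≠ 100
df = n - 1 = 21
t = (x̄ - μ₀) / (s/√n) = (97.29 - 100) / (21.34/√22) = -0.596
p-value = 0.5578

Since p-value > α = 0.05, we fail to reject H₀.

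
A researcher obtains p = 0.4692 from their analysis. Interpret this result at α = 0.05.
Since p = 0.4692 > α = 0.05, fail to reject H₀.
There is insufficient evidence to reject the null hypothesis; the result is not statistically significant at the 0.05 level.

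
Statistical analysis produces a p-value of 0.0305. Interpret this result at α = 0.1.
Since p = 0.0305 < α = 0.1, reject H₀.
There is sufficient evidence to reject the null hypothesis; the result is statistically significant at the 0.1 level.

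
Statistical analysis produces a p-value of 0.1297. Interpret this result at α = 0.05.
Since p = 0.1297 > α = 0.05, fail to reject H₀.
There is insufficient evidence to reject the null hypothesis; the result is not statistically significant at the 0.05 level.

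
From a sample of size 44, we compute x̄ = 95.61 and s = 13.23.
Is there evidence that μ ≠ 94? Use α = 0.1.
One-sample t-test:
H₀: μ = 94
H₁: μ ≠ 94
df = n - 1 = 43
t = (x̄ - μ₀) / (s/√n) = (95.61 - 94) / (13.23/√44) = 0.807
p-value = 0.4240

Since p-value > α = 0.1, we fail to reject H₀.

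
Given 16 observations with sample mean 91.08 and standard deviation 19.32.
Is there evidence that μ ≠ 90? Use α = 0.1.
One-sample t-test:
H₀: μ = 90
H₁: μ ≠ 90
df = n - 1 = 15
t = (x̄ - μ₀) / (s/√n) = (91.08 - 90) / (19.32/√16) = 0.224
p-value = 0.8261

Since p-value > α = 0.1, we fail to reject H₀.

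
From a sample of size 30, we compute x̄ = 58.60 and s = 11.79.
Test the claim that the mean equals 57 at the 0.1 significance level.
One-sample t-test:
H₀: μ = 57
H₁: μ ≠ 57
df = n - 1 = 29
t = (x̄ - μ₀) / (s/√n) = (58.60 - 57) / (11.79/√30) = 0.743
p-value = 0.4633

Since p-value > α = 0.1, we fail to reject H₀.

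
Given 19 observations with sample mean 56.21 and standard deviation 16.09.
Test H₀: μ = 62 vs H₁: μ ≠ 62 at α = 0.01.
One-sample t-test:
H₀: μ = 62
H₁: μ ≠ 62
df = n - 1 = 18
t = (x̄ - μ₀) / (s/√n) = (56.21 - 62) / (16.09/√19) = -1.569
p-value = 0.1342

Since p-value > α = 0.01, we fail to reject H₀.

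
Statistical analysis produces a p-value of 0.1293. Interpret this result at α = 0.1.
Since p = 0.1293 > α = 0.1, fail to reject H₀.
There is insufficient evidence to reject the null hypothesis; the result is not statistically significant at the 0.1 level.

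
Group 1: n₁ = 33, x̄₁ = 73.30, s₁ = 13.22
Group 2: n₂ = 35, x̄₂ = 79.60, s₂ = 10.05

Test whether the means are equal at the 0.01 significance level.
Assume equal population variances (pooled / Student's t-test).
Student's two-sample t-test (equal variances):
H₀: μ₁ = μ₂
H₁: μ₁ ≠ μ₂
df = n₁ + n₂ - 2 = 66
Pooled variance s_p² = [(n₁-1)s₁² + (n₂-1)s₂²] / (n₁ + n₂ - 2) = [(32)(13.22²) + (34)(10.05²)] / 66 = 136.7678
SE = √(s_p²(1/n₁ + 1/n₂)) = √(136.7678 × (1/33 + 1/35)) = 2.8376
t = (x̄₁ - x̄₂) / SE = (73.30 - 79.60) / 2.8376 = -6.30 / 2.8376 = -2.220
p-value = 0.0298

Since p-value > α = 0.01, we fail to reject H₀.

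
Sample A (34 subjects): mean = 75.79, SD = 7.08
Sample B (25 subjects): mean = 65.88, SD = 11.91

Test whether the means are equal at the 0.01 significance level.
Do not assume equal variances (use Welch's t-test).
Welch's two-sample t-test:
H₀: μ₁ = μ₂
H₁: μ₁ ≠ μ₂
s₁²/n₁ = 7.08²/34 = 1.4743,  s₂²/n₂ = 11.91²/25 = 5.6739
SE = √(s₁²/n₁ + s₂²/n₂) = √(1.4743 + 5.6739) = 2.6736
df (Welch-Satterthwaite) = (s₁²/n₁ + s₂²/n₂)² / [(s₁²/n₁)²/(n₁-1) + (s₂²/n₂)²/(n₂-1)] ≈ 36.31
t = (x̄₁ - x̄₂) / SE = (75.79 - 65.88) / 2.6736 = 9.91 / 2.6736 = 3.707
p-value = 0.0007

Since p-value < α = 0.01, we reject H₀.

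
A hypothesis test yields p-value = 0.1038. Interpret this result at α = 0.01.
Since p = 0.1038 > α = 0.01, fail to reject H₀.
There is insufficient evidence to reject the null hypothesis; the result is not statistically significant at the 0.01 level.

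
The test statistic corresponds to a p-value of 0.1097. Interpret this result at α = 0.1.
Since p = 0.1097 > α = 0.1, fail to reject H₀.
There is insufficient evidence to reject the null hypothesis; the result is not statistically significant at the 0.1 level.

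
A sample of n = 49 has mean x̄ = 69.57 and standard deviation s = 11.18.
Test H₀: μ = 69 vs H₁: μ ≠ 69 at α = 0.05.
One-sample t-test:
H₀: μ = 69
H₁: μ ≠ 69
df = n - 1 = 48
t = (x̄ - μ₀) / (s/√n) = (69.57 - 69) / (11.18/√49) = 0.357
p-value = 0.7227

Since p-value > α = 0.05, we fail to reject H₀.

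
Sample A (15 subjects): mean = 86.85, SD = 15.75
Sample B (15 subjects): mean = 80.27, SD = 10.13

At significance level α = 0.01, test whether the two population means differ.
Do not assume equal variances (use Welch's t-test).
Welch's two-sample t-test:
H₀: μ₁ = μ₂
H₁: μ₁ ≠ μ₂
s₁²/n₁ = 15.75²/15 = 16.5375,  s₂²/n₂ = 10.13²/15 = 6.8411
SE = √(s₁²/n₁ + s₂²/n₂) = √(16.5375 + 6.8411) = 4.8351
df (Welch-Satterthwaite) = (s₁²/n₁ + s₂²/n₂)² / [(s₁²/n₁)²/(n₁-1) + (s₂²/n₂)²/(n₂-1)] ≈ 23.89
t = (x̄₁ - x̄₂) / SE = (86.85 - 80.27) / 4.8351 = 6.58 / 4.8351 = 1.361
p-value = 0.1863

Since p-value > α = 0.01, we fail to reject H₀.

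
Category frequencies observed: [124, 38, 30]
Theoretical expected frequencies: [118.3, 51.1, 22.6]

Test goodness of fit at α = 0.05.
Chi-square goodness of fit test:
H₀: observed counts match expected distribution
H₁: observed counts differ from expected distribution
df = k - 1 = 2
χ² = Σ(O - E)²/E
   = (124 - 118.3)²/118.3 + (38 - 51.1)²/51.1 + (30 - 22.6)²/22.6
   = 0.275 + 3.358 + 2.423
   = 6.06
p-value = 0.0484

Since p-value < α = 0.05, we reject H₀.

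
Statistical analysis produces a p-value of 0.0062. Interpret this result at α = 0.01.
Since p = 0.0062 < α = 0.01, reject H₀.
There is sufficient evidence to reject the null hypothesis; the result is statistically significant at the 0.01 level.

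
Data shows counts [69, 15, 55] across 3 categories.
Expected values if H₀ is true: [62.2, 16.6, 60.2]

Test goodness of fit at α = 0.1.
Chi-square goodness of fit test:
H₀: observed counts match expected distribution
H₁: observed counts differ from expected distribution
df = k - 1 = 2
χ² = Σ(O - E)²/E
   = (69 - 62.2)²/62.2 + (15 - 16.6)²/16.6 + (55 - 60.2)²/60.2
   = 0.743 + 0.154 + 0.449
   = 1.35
p-value = 0.5100

Since p-value > α = 0.1, we fail to reject H₀.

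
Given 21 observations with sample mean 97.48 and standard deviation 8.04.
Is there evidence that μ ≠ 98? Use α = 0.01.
One-sample t-test:
H₀: μ = 98
H₁: μ ≠ 98
df = n - 1 = 20
t = (x̄ - μ₀) / (s/√n) = (97.48 - 98) / (8.04/√21) = -0.296
p-value = 0.7700

Since p-value > α = 0.01, we fail to reject H₀.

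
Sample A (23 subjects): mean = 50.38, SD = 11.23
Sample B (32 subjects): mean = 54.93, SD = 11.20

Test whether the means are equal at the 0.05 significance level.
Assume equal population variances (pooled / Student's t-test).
Student's two-sample t-test (equal variances):
H₀: μ₁ = μ₂
H₁: μ₁ ≠ μ₂
df = n₁ + n₂ - 2 = 53
Pooled variance s_p² = [(n₁-1)s₁² + (n₂-1)s₂²] / (n₁ + n₂ - 2) = [(22)(11.23²) + (31)(11.20²)] / 53 = 125.7193
SE = √(s_p²(1/n₁ + 1/n₂)) = √(125.7193 × (1/23 + 1/32)) = 3.0651
t = (x̄₁ - x̄₂) / SE = (50.38 - 54.93) / 3.0651 = -4.55 / 3.0651 = -1.484
p-value = 0.1436

Since p-value > α = 0.05, we fail to reject H₀.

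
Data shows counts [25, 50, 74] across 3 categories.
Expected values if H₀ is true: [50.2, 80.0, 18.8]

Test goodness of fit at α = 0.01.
Chi-square goodness of fit test:
H₀: observed counts match expected distribution
H₁: observed counts differ from expected distribution
df = k - 1 = 2
χ² = Σ(O - E)²/E
   = (25 - 50.2)²/50.2 + (50 - 80.0)²/80.0 + (74 - 18.8)²/18.8
   = 12.650 + 11.250 + 162.077
   = 185.98
p-value < 0.0001

Since p-value < α = 0.01, we reject H₀.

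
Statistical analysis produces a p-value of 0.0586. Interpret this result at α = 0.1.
Since p = 0.0586 < α = 0.1, reject H₀.
There is sufficient evidence to reject the null hypothesis; the result is statistically significant at the 0.1 level.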